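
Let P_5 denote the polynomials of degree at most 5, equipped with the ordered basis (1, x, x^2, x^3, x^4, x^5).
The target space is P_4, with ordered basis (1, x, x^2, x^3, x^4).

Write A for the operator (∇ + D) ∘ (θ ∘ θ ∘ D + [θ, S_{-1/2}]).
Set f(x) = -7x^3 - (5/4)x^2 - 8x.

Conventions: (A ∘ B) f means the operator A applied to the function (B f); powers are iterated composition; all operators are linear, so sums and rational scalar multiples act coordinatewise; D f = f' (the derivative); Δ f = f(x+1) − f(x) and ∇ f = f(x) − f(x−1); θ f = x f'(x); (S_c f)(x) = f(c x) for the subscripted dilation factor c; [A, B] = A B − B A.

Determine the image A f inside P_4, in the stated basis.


D f = -21x^2 - (5/2)x - 8
θ D f = -42x^2 - (5/2)x
θ θ D f = -84x^2 - (5/2)x
S_{-1/2} f = (7/8)x^3 - (5/16)x^2 + 4x
θ S_{-1/2} f = (21/8)x^3 - (5/8)x^2 + 4x
θ f = -21x^3 - (5/2)x^2 - 8x
S_{-1/2} θ f = (21/8)x^3 - (5/8)x^2 + 4x
[θ, S_{-1/2}] f = 0
(θ ∘ θ ∘ D + [θ, S_{-1/2}]) f = -84x^2 - (5/2)x
∇ (θ ∘ θ ∘ D + [θ, S_{-1/2}]) f = -168x + 163/2
D (θ ∘ θ ∘ D + [θ, S_{-1/2}]) f = -168x - 5/2
(∇ + D) (θ ∘ θ ∘ D + [θ, S_{-1/2}]) f = -336x + 79

the result is g(x) = -336x + 79


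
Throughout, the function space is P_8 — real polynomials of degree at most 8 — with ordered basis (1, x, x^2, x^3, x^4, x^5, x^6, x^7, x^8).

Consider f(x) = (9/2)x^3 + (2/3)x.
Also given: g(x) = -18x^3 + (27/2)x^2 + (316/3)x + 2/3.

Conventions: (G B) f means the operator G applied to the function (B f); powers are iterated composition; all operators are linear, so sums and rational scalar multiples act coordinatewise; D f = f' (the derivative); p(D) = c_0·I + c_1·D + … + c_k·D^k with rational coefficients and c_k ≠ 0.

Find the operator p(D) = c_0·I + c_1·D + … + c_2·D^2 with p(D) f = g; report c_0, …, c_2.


c_0 = -4, c_1 = 1, c_2 = 4

D^0 f = (9/2)x^3 + (2/3)x
D^1 f = (27/2)x^2 + 2/3
D^2 f = 27x
matching coefficients of g against c_0 f + c_1 Df + … from the top degree down determines the c_i
solution: c_0 = -4, c_1 = 1, c_2 = 4


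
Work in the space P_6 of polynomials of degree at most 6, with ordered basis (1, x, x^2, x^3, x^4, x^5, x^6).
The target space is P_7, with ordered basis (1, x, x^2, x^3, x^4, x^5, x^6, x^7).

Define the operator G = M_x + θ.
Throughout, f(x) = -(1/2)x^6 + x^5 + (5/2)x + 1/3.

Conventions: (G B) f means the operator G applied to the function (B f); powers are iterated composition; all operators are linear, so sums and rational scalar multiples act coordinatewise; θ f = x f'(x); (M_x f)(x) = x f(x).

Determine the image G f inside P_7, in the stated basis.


M_x f = -(1/2)x^7 + x^6 + (5/2)x^2 + (1/3)x
θ f = -3x^6 + 5x^5 + (5/2)x
(M_x + θ) f = -(1/2)x^7 - 2x^6 + 5x^5 + (5/2)x^2 + (17/6)x

g(x) = -(1/2)x^7 - 2x^6 + 5x^5 + (5/2)x^2 + (17/6)x


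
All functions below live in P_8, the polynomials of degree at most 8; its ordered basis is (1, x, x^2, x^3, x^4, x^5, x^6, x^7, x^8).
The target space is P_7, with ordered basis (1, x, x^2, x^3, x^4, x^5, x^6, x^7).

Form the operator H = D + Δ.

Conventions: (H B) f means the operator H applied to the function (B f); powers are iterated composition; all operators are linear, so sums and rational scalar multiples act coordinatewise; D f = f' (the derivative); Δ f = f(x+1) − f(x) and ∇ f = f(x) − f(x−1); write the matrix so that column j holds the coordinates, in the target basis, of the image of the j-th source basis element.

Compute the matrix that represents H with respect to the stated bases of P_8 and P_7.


image of 1: 0
image of x: 2
image of x^2: 4x + 1
image of x^3: 6x^2 + 3x + 1
image of x^4: 8x^3 + 6x^2 + 4x + 1
image of x^5: 10x^4 + 10x^3 + 10x^2 + 5x + 1
image of x^6: 12x^5 + 15x^4 + 20x^3 + 15x^2 + 6x + 1
image of x^7: 14x^6 + 21x^5 + 35x^4 + 35x^3 + 21x^2 + 7x + 1
image of x^8: 16x^7 + 28x^6 + 56x^5 + 70x^4 + 56x^3 + 28x^2 + 8x + 1
each image's coordinates form column j of the matrix

the matrix is [[0, 2, 1, 1, 1, 1, 1, 1, 1]; [0, 0, 4, 3, 4, 5, 6, 7, 8]; [0, 0, 0, 6, 6, 10, 15, 21, 28]; [0, 0, 0, 0, 8, 10, 20, 35, 56]; [0, 0, 0, 0, 0, 10, 15, 35, 70]; [0, 0, 0, 0, 0, 0, 12, 21, 56]; [0, 0, 0, 0, 0, 0, 0, 14, 28]; [0, 0, 0, 0, 0, 0, 0, 0, 16]] (rows listed top to bottom)


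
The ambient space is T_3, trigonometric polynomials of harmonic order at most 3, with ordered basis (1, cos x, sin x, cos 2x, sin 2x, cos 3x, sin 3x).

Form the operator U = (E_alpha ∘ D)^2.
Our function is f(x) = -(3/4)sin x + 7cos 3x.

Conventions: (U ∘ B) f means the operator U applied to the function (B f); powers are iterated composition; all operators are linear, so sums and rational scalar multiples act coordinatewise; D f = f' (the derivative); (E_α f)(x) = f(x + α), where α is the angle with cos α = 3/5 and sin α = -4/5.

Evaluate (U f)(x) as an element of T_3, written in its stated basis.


g(x) = -(18/25)cos x - (21/100)sin x - (740439/15625)cos 3x + (648648/15625)sin 3x

D f = -(3/4)cos x - 21sin 3x
E_alpha D f = -(9/20)cos x - (3/5)sin x + (924/125)cos 3x + (2457/125)sin 3x
D (E_alpha ∘ D) f = -(3/5)cos x + (9/20)sin x + (7371/125)cos 3x - (2772/125)sin 3x
E_alpha D (E_alpha ∘ D) f = -(18/25)cos x - (21/100)sin x - (740439/15625)cos 3x + (648648/15625)sin 3x


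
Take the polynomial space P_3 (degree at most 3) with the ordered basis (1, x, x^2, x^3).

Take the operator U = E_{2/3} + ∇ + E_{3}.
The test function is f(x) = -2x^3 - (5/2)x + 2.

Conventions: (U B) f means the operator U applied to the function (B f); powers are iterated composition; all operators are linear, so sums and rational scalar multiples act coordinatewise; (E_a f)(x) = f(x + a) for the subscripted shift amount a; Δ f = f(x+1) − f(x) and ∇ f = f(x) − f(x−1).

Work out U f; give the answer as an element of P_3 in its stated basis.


the image equals g(x) = -4x^3 - 28x^2 - (167/3)x - 1735/27

E_{2/3} f = -2x^3 - 4x^2 - (31/6)x - 7/27
∇ f = -6x^2 + 6x - 9/2
E_{3} f = -2x^3 - 18x^2 - (113/2)x - 119/2
(E_{2/3} + ∇ + E_{3}) f = -4x^3 - 28x^2 - (167/3)x - 1735/27


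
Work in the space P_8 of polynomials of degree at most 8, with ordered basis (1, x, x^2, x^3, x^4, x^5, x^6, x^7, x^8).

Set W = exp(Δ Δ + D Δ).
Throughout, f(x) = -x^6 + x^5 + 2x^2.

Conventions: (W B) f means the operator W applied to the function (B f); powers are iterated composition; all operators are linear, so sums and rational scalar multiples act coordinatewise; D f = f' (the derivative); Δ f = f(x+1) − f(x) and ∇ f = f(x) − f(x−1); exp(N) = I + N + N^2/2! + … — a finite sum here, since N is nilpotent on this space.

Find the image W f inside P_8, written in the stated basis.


order-1 term: -60x^4 - 140x^3 - 180x^2 - 120x - 25
order-2 term: -720x^2 - 1920x - 1530
order-3 term: -960
the series for exp(Δ Δ + D Δ) f terminates at order 3
exp(Δ Δ + D Δ) f = -x^6 + x^5 - 60x^4 - 140x^3 - 898x^2 - 2040x - 2515

the image equals g(x) = -x^6 + x^5 - 60x^4 - 140x^3 - 898x^2 - 2040x - 2515


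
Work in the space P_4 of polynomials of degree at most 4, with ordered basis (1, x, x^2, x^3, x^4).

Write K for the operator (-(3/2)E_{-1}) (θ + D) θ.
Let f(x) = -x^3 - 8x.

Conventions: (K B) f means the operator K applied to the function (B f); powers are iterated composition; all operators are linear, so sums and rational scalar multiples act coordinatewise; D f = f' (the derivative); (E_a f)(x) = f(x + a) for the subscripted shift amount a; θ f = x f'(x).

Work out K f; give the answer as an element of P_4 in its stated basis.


the result is g(x) = (27/2)x^3 - 27x^2 + (51/2)x

θ f = -3x^3 - 8x
θ θ f = -9x^3 - 8x
D θ f = -9x^2 - 8
(θ + D) θ f = -9x^3 - 9x^2 - 8x - 8
E_{-1} (θ + D) θ f = -9x^3 + 18x^2 - 17x
(-(3/2)E_{-1}) (θ + D) θ f = (27/2)x^3 - 27x^2 + (51/2)x


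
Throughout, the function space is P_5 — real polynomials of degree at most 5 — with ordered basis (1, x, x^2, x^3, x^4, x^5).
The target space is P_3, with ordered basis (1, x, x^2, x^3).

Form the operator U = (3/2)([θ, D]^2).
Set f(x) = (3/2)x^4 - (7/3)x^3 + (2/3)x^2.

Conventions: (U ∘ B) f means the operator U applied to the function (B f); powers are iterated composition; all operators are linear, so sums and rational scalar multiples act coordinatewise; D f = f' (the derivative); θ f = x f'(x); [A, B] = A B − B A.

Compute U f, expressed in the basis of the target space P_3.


the image equals g(x) = 27x^2 - 21x + 2

D f = 6x^3 - 7x^2 + (4/3)x
θ D f = 18x^3 - 14x^2 + (4/3)x
θ f = 6x^4 - 7x^3 + (4/3)x^2
D θ f = 24x^3 - 21x^2 + (8/3)x
[θ, D] f = -6x^3 + 7x^2 - (4/3)x
D [θ, D] f = -18x^2 + 14x - 4/3
θ D [θ, D] f = -36x^2 + 14x
θ [θ, D] f = -18x^3 + 14x^2 - (4/3)x
D θ [θ, D] f = -54x^2 + 28x - 4/3
[θ, D] [θ, D] f = 18x^2 - 14x + 4/3
((3/2)([θ, D]^2)) f = 27x^2 - 21x + 2


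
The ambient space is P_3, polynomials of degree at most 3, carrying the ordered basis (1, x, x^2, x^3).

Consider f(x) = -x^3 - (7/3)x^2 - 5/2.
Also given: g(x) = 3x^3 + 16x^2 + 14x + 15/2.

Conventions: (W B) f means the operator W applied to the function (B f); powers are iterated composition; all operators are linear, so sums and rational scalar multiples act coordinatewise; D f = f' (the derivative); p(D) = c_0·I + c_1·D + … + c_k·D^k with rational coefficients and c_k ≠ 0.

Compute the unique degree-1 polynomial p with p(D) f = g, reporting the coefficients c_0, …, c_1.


p(D) = -3·I − 3·D, i.e. c_0 = -3, c_1 = -3

D^0 f = -x^3 - (7/3)x^2 - 5/2
D^1 f = -3x^2 - (14/3)x
matching coefficients of g against c_0 f + c_1 Df + … from the top degree down determines the c_i
solution: c_0 = -3, c_1 = -3


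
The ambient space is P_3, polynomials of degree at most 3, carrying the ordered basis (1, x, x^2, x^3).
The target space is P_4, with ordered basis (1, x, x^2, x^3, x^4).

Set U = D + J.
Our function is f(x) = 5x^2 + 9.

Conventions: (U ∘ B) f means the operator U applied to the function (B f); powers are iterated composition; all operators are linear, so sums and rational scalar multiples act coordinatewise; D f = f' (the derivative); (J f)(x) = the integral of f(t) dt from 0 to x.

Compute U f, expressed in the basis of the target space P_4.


the result is g(x) = (5/3)x^3 + 19x

D f = 10x
J f = (5/3)x^3 + 9x
(D + J) f = (5/3)x^3 + 19x


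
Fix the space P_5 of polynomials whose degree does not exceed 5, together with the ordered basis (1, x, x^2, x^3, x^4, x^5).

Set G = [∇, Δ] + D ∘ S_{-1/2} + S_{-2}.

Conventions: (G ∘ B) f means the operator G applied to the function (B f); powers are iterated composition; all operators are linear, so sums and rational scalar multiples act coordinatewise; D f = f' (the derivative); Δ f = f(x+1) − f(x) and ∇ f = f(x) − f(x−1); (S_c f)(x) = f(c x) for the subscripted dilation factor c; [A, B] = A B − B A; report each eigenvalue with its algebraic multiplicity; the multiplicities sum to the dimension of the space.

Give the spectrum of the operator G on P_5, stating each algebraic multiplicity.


λ = -32 (multiplicity 1), λ = -8 (multiplicity 1), λ = -2 (multiplicity 1), λ = 1 (multiplicity 1), λ = 4 (multiplicity 1), λ = 16 (multiplicity 1)

image of 1: 1
image of x: -2x - 1/2
image of x^2: 4x^2 + (1/2)x
image of x^3: -8x^3 - (3/8)x^2
image of x^4: 16x^4 + (1/4)x^3
image of x^5: -32x^5 - (5/32)x^4
the matrix is upper triangular; its diagonal is (1, -2, 4, -8, 16, -32)
for a triangular matrix the eigenvalues are the diagonal entries, with algebraic multiplicity their repetition count


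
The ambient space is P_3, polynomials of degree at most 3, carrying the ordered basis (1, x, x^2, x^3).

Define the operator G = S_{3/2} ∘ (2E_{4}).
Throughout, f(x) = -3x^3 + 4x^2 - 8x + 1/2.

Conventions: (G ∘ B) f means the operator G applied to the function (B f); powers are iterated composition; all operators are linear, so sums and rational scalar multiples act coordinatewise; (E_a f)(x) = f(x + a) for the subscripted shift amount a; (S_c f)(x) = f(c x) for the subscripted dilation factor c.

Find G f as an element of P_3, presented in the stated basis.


E_{4} f = -3x^3 - 32x^2 - 120x - 319/2
(2E_{4}) f = -6x^3 - 64x^2 - 240x - 319
S_{3/2} (2E_{4}) f = -(81/4)x^3 - 144x^2 - 360x - 319

g(x) = -(81/4)x^3 - 144x^2 - 360x - 319


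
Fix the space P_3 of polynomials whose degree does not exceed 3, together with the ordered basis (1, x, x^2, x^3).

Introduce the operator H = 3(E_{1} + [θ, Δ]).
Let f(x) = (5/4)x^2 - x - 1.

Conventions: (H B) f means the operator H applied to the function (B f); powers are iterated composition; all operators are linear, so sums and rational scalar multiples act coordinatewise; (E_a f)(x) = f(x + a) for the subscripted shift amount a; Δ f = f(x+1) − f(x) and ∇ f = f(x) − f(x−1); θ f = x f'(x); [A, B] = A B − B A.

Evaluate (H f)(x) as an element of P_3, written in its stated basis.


the image equals g(x) = (15/4)x^2 - 3x - 27/4

E_{1} f = (5/4)x^2 + (3/2)x - 3/4
Δ f = (5/2)x + 1/4
θ Δ f = (5/2)x
θ f = (5/2)x^2 - x
Δ θ f = 5x + 3/2
[θ, Δ] f = -(5/2)x - 3/2
(E_{1} + [θ, Δ]) f = (5/4)x^2 - x - 9/4
(3(E_{1} + [θ, Δ])) f = (15/4)x^2 - 3x - 27/4


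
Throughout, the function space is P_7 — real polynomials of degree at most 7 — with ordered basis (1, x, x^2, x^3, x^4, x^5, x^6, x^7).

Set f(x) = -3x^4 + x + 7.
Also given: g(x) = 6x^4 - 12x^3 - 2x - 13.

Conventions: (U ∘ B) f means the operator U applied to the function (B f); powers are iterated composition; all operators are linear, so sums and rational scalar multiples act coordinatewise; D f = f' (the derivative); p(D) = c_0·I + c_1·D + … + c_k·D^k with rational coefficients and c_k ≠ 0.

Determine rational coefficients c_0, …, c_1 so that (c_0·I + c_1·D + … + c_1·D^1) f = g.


p(D) = -2·I + D, i.e. c_0 = -2, c_1 = 1

D^0 f = -3x^4 + x + 7
D^1 f = -12x^3 + 1
matching coefficients of g against c_0 f + c_1 Df + … from the top degree down determines the c_i
solution: c_0 = -2, c_1 = 1


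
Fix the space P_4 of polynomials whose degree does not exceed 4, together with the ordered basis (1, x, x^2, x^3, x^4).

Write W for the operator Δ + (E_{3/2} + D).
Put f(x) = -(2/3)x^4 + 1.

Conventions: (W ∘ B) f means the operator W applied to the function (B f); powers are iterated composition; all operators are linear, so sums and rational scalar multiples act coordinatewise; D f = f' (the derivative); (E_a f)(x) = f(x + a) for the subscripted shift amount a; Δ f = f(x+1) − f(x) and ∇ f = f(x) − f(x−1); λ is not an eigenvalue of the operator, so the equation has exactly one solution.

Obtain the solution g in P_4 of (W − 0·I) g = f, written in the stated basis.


write g with unknown coordinates in the stated basis and equate coefficients in (W − 0·I) g = f
solving from the highest basis element down gives g = -(2/3)x^4 + (28/3)x^3 - 85x^2 + (1547/3)x - 12515/8
check: W g = -(2/3)x^4 + 1
so W g − 0·g = -(2/3)x^4 + 1 = f ✓

g(x) = -(2/3)x^4 + (28/3)x^3 - 85x^2 + (1547/3)x - 12515/8


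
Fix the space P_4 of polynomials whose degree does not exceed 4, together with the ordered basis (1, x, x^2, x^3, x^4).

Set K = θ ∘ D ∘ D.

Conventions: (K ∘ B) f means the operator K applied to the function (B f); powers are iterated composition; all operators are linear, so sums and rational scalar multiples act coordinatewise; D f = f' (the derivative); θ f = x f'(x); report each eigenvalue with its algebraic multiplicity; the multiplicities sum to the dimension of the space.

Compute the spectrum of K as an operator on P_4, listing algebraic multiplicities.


image of 1: 0
image of x: 0
image of x^2: 0
image of x^3: 6x
image of x^4: 24x^2
the matrix is upper triangular; its diagonal is (0, 0, 0, 0, 0)
for a triangular matrix the eigenvalues are the diagonal entries, with algebraic multiplicity their repetition count

λ = 0 (multiplicity 5)


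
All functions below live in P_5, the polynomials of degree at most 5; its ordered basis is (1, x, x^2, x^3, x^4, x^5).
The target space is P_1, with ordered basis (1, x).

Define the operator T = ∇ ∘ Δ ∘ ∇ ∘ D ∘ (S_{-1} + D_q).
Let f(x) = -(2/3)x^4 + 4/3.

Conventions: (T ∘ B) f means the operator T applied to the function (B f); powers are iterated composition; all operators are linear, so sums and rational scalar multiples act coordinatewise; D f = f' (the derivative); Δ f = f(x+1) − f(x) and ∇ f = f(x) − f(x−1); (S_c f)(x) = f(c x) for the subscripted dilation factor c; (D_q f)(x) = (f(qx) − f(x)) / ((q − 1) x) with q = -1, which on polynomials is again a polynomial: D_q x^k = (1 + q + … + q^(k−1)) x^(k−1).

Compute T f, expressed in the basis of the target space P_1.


S_{-1} f = -(2/3)x^4 + 4/3
D_q f = 0
(S_{-1} + D_q) f = -(2/3)x^4 + 4/3
D (S_{-1} + D_q) f = -(8/3)x^3
∇ (D ∘ (S_{-1} + D_q)) f = -8x^2 + 8x - 8/3
Δ ∇ (D ∘ (S_{-1} + D_q)) f = -16x
∇ Δ ∇ (D ∘ (S_{-1} + D_q)) f = -16

the result is g(x) = -16


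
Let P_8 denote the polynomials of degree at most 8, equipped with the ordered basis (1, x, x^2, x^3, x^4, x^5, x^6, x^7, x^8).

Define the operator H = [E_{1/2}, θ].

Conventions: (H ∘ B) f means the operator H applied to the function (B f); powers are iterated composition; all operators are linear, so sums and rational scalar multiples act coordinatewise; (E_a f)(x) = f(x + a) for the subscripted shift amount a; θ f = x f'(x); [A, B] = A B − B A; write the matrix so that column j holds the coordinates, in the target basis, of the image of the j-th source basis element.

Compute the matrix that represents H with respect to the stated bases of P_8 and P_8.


image of 1: 0
image of x: 1/2
image of x^2: x + 1/2
image of x^3: (3/2)x^2 + (3/2)x + 3/8
image of x^4: 2x^3 + 3x^2 + (3/2)x + 1/4
image of x^5: (5/2)x^4 + 5x^3 + (15/4)x^2 + (5/4)x + 5/32
image of x^6: 3x^5 + (15/2)x^4 + (15/2)x^3 + (15/4)x^2 + (15/16)x + 3/32
image of x^7: (7/2)x^6 + (21/2)x^5 + (105/8)x^4 + (35/4)x^3 + (105/32)x^2 + (21/32)x + 7/128
image of x^8: 4x^7 + 14x^6 + 21x^5 + (35/2)x^4 + (35/4)x^3 + (21/8)x^2 + (7/16)x + 1/32
each image's coordinates form column j of the matrix

the matrix is [[0, 1/2, 1/2, 3/8, 1/4, 5/32, 3/32, 7/128, 1/32]; [0, 0, 1, 3/2, 3/2, 5/4, 15/16, 21/32, 7/16]; [0, 0, 0, 3/2, 3, 15/4, 15/4, 105/32, 21/8]; [0, 0, 0, 0, 2, 5, 15/2, 35/4, 35/4]; [0, 0, 0, 0, 0, 5/2, 15/2, 105/8, 35/2]; [0, 0, 0, 0, 0, 0, 3, 21/2, 21]; [0, 0, 0, 0, 0, 0, 0, 7/2, 14]; [0, 0, 0, 0, 0, 0, 0, 0, 4]; [0, 0, 0, 0, 0, 0, 0, 0, 0]] (rows listed top to bottom)


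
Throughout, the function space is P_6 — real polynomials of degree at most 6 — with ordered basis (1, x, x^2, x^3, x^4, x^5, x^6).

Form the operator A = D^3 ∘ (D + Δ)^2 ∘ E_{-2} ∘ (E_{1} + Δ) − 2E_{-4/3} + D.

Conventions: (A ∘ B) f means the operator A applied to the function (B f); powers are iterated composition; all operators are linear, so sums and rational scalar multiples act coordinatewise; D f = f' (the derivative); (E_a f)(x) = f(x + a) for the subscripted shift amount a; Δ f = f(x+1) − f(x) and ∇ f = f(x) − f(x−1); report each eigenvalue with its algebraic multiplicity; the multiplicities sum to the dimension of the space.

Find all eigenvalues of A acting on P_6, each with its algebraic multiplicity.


image of 1: -2
image of x: -2x + 11/3
image of x^2: -2x^2 + (22/3)x - 32/9
image of x^3: -2x^3 + 11x^2 - (32/3)x + 128/27
image of x^4: -2x^4 + (44/3)x^3 - (64/3)x^2 + (512/27)x - 512/81
image of x^5: -2x^5 + (55/3)x^4 - (320/9)x^3 + (1280/27)x^2 - (2560/81)x + 118688/243
image of x^6: -2x^6 + 22x^5 - (160/3)x^4 + (2560/27)x^3 - (2560/27)x^2 + (237376/81)x + 1041568/729
the matrix is upper triangular; its diagonal is (-2, -2, -2, -2, -2, -2, -2)
for a triangular matrix the eigenvalues are the diagonal entries, with algebraic multiplicity their repetition count

λ = -2 (multiplicity 7)


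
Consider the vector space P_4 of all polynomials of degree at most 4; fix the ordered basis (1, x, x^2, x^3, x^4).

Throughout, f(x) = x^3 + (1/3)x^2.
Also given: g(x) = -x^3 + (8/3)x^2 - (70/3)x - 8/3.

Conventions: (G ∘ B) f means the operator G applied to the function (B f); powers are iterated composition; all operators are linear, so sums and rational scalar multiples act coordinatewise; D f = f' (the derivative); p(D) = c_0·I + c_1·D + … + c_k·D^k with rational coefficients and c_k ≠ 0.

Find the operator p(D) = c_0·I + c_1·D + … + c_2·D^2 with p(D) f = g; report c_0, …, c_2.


p(D) = -I + D − 4·D^2, i.e. c_0 = -1, c_1 = 1, c_2 = -4

D^0 f = x^3 + (1/3)x^2
D^1 f = 3x^2 + (2/3)x
D^2 f = 6x + 2/3
matching coefficients of g against c_0 f + c_1 Df + … from the top degree down determines the c_i
solution: c_0 = -1, c_1 = 1, c_2 = -4


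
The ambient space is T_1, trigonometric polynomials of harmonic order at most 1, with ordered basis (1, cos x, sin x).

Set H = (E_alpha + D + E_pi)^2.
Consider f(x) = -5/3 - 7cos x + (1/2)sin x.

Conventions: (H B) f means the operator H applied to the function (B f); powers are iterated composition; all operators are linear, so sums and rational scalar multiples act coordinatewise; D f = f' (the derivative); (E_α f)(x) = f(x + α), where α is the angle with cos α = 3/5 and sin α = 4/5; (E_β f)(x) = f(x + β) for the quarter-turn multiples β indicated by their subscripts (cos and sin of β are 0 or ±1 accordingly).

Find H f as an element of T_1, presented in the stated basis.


E_alpha f = -5/3 - (19/5)cos x + (59/10)sin x
D f = (1/2)cos x + 7sin x
E_pi f = -5/3 + 7cos x - (1/2)sin x
(E_alpha + D + E_pi) f = -10/3 + (37/10)cos x + (62/5)sin x
E_alpha (E_alpha + D + E_pi) f = -10/3 + (607/50)cos x + (112/25)sin x
D (E_alpha + D + E_pi) f = (62/5)cos x - (37/10)sin x
E_pi (E_alpha + D + E_pi) f = -10/3 - (37/10)cos x - (62/5)sin x
(E_alpha + D + E_pi) (E_alpha + D + E_pi) f = -20/3 + (521/25)cos x - (581/50)sin x

g(x) = -20/3 + (521/25)cos x - (581/50)sin x


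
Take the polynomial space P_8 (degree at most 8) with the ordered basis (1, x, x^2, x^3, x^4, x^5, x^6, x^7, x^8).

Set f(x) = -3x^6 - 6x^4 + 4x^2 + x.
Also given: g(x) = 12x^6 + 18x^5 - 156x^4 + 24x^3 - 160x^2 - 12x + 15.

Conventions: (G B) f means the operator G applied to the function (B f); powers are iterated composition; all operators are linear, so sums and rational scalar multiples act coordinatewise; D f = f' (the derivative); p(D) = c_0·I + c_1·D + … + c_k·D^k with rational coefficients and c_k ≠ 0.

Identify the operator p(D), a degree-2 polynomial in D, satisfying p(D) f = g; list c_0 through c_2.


p(D) = -4·I − D + 2·D^2, i.e. c_0 = -4, c_1 = -1, c_2 = 2

D^0 f = -3x^6 - 6x^4 + 4x^2 + x
D^1 f = -18x^5 - 24x^3 + 8x + 1
D^2 f = -90x^4 - 72x^2 + 8
matching coefficients of g against c_0 f + c_1 Df + … from the top degree down determines the c_i
solution: c_0 = -4, c_1 = -1, c_2 = 2


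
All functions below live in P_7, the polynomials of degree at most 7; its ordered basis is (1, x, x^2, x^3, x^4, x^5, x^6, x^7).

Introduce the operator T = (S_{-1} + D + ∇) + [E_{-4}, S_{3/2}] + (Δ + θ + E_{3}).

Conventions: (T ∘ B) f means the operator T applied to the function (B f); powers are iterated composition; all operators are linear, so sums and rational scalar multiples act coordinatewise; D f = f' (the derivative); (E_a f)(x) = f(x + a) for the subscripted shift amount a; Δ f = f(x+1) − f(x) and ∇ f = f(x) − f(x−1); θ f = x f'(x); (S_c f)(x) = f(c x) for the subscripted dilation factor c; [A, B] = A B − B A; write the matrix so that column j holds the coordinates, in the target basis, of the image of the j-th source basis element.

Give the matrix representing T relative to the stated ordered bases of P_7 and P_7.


image of 1: 2
image of x: x + 4
image of x^2: 4x^2 + 6x + 29
image of x^3: 3x^3 + (9/2)x^2 + 117x - 123
image of x^4: 6x^4 - 3x^3 + 324x^2 - 796x + 1121
image of x^5: 5x^5 - (165/8)x^4 + 765x^3 - 3130x^2 + 8205x - 6507
image of x^6: 8x^6 - (441/8)x^5 + (6615/4)x^4 - 9680x^3 + 36315x^2 - 59298x + 43289
image of x^7: 7x^7 - (3759/32)x^6 + (27027/8)x^5 - (51835/2)x^4 + 125685x^3 - 313887x^2 + 451983x - 261363
each image's coordinates form column j of the matrix

the matrix is [[2, 4, 29, -123, 1121, -6507, 43289, -261363]; [0, 1, 6, 117, -796, 8205, -59298, 451983]; [0, 0, 4, 9/2, 324, -3130, 36315, -313887]; [0, 0, 0, 3, -3, 765, -9680, 125685]; [0, 0, 0, 0, 6, -165/8, 6615/4, -51835/2]; [0, 0, 0, 0, 0, 5, -441/8, 27027/8]; [0, 0, 0, 0, 0, 0, 8, -3759/32]; [0, 0, 0, 0, 0, 0, 0, 7]] (rows listed top to bottom)


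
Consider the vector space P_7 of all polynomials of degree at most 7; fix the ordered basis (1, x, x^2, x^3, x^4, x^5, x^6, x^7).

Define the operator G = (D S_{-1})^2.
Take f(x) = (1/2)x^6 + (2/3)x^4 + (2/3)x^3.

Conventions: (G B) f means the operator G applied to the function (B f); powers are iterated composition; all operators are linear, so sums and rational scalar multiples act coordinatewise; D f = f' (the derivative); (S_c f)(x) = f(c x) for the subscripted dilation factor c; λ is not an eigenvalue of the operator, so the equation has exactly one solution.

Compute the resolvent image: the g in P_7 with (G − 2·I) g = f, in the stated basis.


write g with unknown coordinates in the stated basis and equate coefficients in (G − 2·I) g = f
solving from the highest basis element down gives g = -(1/4)x^6 + (41/12)x^4 - (1/3)x^3 - (41/2)x^2 + x + 41/2
check: G g = (15/2)x^4 - 41x^2 + 2x + 41
so G g − 2·g = (1/2)x^6 + (2/3)x^4 + (2/3)x^3 = f ✓

the image equals g(x) = -(1/4)x^6 + (41/12)x^4 - (1/3)x^3 - (41/2)x^2 + x + 41/2


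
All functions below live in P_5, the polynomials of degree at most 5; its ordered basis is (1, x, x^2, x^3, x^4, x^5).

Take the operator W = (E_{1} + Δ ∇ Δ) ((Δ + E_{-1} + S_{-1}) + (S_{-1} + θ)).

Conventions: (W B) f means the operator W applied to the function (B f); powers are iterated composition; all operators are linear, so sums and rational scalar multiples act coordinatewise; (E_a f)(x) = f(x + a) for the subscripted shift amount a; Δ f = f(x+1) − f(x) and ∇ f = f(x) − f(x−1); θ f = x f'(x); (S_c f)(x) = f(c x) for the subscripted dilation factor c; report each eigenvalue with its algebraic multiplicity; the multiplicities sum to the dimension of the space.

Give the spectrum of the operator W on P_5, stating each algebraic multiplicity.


image of 1: 3
image of x: 0
image of x^2: 5x^2 + 10x + 7
image of x^3: 2x^3 + 6x^2 + 12x + 20
image of x^4: 7x^4 + 28x^3 + 54x^2 + 220x + 105
image of x^5: 4x^5 + 20x^4 + 60x^3 + 340x^2 + 330x + 274
the matrix is upper triangular; its diagonal is (3, 0, 5, 2, 7, 4)
for a triangular matrix the eigenvalues are the diagonal entries, with algebraic multiplicity their repetition count

λ = 0 (multiplicity 1), λ = 2 (multiplicity 1), λ = 3 (multiplicity 1), λ = 4 (multiplicity 1), λ = 5 (multiplicity 1), λ = 7 (multiplicity 1)


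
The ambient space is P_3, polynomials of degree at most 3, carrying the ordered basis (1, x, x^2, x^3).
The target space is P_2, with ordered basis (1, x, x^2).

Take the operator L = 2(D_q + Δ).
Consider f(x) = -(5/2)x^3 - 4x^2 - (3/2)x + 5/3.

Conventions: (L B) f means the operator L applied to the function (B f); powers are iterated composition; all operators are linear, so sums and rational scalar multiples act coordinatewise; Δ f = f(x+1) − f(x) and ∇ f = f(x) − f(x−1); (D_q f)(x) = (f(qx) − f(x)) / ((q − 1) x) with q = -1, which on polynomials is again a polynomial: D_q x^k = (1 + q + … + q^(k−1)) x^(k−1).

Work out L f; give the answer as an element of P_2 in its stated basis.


D_q f = -(5/2)x^2 - 3/2
Δ f = -(15/2)x^2 - (31/2)x - 8
(D_q + Δ) f = -10x^2 - (31/2)x - 19/2
(2(D_q + Δ)) f = -20x^2 - 31x - 19

the result is g(x) = -20x^2 - 31x - 19


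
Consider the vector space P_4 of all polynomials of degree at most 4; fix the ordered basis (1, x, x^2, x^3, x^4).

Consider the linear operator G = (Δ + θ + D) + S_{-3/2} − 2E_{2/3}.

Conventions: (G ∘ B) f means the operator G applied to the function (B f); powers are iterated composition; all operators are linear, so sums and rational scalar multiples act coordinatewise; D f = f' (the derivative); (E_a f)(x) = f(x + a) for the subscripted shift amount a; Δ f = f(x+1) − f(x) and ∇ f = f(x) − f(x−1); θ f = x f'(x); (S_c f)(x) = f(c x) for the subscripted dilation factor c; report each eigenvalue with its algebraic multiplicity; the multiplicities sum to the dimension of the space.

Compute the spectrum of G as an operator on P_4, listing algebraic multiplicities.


λ = -5/2 (multiplicity 1), λ = -19/8 (multiplicity 1), λ = -1 (multiplicity 1), λ = 9/4 (multiplicity 1), λ = 113/16 (multiplicity 1)

image of 1: -1
image of x: -(5/2)x + 2/3
image of x^2: (9/4)x^2 + (4/3)x + 1/9
image of x^3: -(19/8)x^3 + 2x^2 + (1/3)x + 11/27
image of x^4: (113/16)x^4 + (8/3)x^3 + (2/3)x^2 + (44/27)x + 49/81
the matrix is upper triangular; its diagonal is (-1, -5/2, 9/4, -19/8, 113/16)
for a triangular matrix the eigenvalues are the diagonal entries, with algebraic multiplicity their repetition count


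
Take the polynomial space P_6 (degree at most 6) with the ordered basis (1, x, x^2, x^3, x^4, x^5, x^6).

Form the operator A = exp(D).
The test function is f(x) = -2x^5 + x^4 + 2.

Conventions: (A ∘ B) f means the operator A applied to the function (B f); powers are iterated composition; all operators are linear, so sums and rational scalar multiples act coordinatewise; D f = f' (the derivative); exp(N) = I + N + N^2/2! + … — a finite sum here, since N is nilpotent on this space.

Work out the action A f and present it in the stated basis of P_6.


g(x) = -2x^5 - 9x^4 - 16x^3 - 14x^2 - 6x + 1

order-1 term: -10x^4 + 4x^3
order-2 term: -20x^3 + 6x^2
order-3 term: -20x^2 + 4x
order-4 term: -10x + 1
order-5 term: -2
the series for exp(D) f terminates at order 5
exp(D) f = -2x^5 - 9x^4 - 16x^3 - 14x^2 - 6x + 1


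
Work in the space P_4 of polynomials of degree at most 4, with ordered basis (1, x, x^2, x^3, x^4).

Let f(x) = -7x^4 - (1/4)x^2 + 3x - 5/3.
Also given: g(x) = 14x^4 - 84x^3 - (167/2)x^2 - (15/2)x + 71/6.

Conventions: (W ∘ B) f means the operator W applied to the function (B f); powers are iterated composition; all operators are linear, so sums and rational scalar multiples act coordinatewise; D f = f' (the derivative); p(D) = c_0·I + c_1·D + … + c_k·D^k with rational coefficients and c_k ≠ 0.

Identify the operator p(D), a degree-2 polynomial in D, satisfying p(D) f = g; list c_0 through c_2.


D^0 f = -7x^4 - (1/4)x^2 + 3x - 5/3
D^1 f = -28x^3 - (1/2)x + 3
D^2 f = -84x^2 - 1/2
matching coefficients of g against c_0 f + c_1 Df + … from the top degree down determines the c_i
solution: c_0 = -2, c_1 = 3, c_2 = 1

c_0 = -2, c_1 = 3, c_2 = 1


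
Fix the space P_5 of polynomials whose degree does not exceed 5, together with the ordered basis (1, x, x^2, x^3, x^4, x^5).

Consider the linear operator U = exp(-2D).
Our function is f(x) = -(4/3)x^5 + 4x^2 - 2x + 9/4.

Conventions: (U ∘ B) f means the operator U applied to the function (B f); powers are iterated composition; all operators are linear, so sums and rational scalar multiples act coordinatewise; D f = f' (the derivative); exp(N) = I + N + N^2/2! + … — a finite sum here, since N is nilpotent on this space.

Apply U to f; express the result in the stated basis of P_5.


the image equals g(x) = -(4/3)x^5 + (40/3)x^4 - (160/3)x^3 + (332/3)x^2 - (374/3)x + 779/12

order-1 term: (40/3)x^4 - 16x + 4
order-2 term: -(160/3)x^3 + 16
order-3 term: (320/3)x^2
order-4 term: -(320/3)x
order-5 term: 128/3
the series for exp(-2D) f terminates at order 5
exp(-2D) f = -(4/3)x^5 + (40/3)x^4 - (160/3)x^3 + (332/3)x^2 - (374/3)x + 779/12


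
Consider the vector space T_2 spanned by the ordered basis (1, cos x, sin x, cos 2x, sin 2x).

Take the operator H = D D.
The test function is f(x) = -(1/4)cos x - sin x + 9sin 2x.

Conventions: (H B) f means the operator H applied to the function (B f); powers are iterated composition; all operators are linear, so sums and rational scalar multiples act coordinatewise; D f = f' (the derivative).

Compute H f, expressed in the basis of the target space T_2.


g(x) = (1/4)cos x + sin x - 36sin 2x

D f = -cos x + (1/4)sin x + 18cos 2x
D D f = (1/4)cos x + sin x - 36sin 2x


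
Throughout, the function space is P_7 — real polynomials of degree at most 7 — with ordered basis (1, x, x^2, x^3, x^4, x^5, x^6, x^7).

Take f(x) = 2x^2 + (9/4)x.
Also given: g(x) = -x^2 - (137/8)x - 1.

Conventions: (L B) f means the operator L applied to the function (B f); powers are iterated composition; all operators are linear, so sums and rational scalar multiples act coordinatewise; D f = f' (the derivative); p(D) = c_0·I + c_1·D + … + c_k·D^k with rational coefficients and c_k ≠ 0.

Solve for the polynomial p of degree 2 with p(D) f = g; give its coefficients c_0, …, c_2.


D^0 f = 2x^2 + (9/4)x
D^1 f = 4x + 9/4
D^2 f = 4
matching coefficients of g against c_0 f + c_1 Df + … from the top degree down determines the c_i
solution: c_0 = -1/2, c_1 = -4, c_2 = 2

p(D) = -(1/2)·I − 4·D + 2·D^2, i.e. c_0 = -1/2, c_1 = -4, c_2 = 2


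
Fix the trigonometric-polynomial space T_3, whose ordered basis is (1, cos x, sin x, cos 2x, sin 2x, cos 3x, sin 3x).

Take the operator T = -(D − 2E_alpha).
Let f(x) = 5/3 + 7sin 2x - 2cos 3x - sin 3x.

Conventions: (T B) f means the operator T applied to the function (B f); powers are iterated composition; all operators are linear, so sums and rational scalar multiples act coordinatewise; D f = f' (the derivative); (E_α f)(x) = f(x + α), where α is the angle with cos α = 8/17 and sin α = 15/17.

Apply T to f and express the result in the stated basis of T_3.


g(x) = 10/3 - (686/289)cos 2x - (2254/289)sin 2x + (35281/4913)cos 3x - (21682/4913)sin 3x

D f = 14cos 2x - 3cos 3x + 6sin 3x
E_alpha f = 5/3 + (1680/289)cos 2x - (1127/289)sin 2x + (10271/4913)cos 3x + (3898/4913)sin 3x
(-2E_alpha) f = -10/3 - (3360/289)cos 2x + (2254/289)sin 2x - (20542/4913)cos 3x - (7796/4913)sin 3x
(D − 2E_alpha) f = -10/3 + (686/289)cos 2x + (2254/289)sin 2x - (35281/4913)cos 3x + (21682/4913)sin 3x
(-(D − 2E_alpha)) f = 10/3 - (686/289)cos 2x - (2254/289)sin 2x + (35281/4913)cos 3x - (21682/4913)sin 3x


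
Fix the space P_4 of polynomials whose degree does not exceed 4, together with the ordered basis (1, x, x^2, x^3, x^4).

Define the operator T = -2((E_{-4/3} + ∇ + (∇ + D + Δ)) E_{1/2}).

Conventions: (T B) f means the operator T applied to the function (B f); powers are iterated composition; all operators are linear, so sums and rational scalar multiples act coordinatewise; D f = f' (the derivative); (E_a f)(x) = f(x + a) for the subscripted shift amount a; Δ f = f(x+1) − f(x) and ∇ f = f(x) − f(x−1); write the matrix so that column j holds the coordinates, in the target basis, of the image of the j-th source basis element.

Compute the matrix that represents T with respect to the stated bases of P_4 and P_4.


the matrix is [[-2, -19/3, -133/18, -847/108, -7753/648]; [0, -2, -38/3, -133/6, -847/27]; [0, 0, -2, -19, -133/3]; [0, 0, 0, -2, -76/3]; [0, 0, 0, 0, -2]] (rows listed top to bottom)

image of 1: -2
image of x: -2x - 19/3
image of x^2: -2x^2 - (38/3)x - 133/18
image of x^3: -2x^3 - 19x^2 - (133/6)x - 847/108
image of x^4: -2x^4 - (76/3)x^3 - (133/3)x^2 - (847/27)x - 7753/648
each image's coordinates form column j of the matrix


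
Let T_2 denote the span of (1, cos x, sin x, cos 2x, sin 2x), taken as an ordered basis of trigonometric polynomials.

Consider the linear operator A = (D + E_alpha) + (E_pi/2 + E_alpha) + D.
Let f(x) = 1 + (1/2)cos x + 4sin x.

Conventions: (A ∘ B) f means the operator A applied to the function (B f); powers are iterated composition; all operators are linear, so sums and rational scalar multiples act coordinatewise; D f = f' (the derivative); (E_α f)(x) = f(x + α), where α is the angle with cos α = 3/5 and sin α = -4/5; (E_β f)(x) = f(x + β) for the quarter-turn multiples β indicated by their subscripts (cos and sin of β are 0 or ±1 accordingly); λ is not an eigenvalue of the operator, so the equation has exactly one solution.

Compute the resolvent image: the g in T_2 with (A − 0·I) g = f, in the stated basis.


write g with unknown coordinates in the stated basis and equate coefficients in (A − 0·I) g = f
solving from the highest basis element down gives g = 1/3 - (25/17)cos x + (55/34)sin x
check: A g = 1 + (1/2)cos x + 4sin x
so A g − 0·g = 1 + (1/2)cos x + 4sin x = f ✓

the result is g(x) = 1/3 - (25/17)cos x + (55/34)sin x


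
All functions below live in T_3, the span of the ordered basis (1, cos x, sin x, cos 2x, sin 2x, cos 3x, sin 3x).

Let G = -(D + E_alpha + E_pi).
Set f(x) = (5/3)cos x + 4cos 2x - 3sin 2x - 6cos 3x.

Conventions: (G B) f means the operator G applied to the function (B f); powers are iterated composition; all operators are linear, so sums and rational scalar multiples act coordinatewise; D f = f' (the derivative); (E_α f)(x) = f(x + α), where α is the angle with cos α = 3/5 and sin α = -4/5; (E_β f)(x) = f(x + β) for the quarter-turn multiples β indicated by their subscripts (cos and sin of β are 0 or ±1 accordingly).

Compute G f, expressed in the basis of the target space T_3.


the result is g(x) = (2/3)cos x + (1/3)sin x + (6/25)cos 2x + (158/25)sin 2x - (1452/125)cos 3x - (1986/125)sin 3x

D f = -(5/3)sin x - 6cos 2x - 8sin 2x + 18sin 3x
E_alpha f = cos x + (4/3)sin x + (44/25)cos 2x + (117/25)sin 2x + (702/125)cos 3x - (264/125)sin 3x
E_pi f = -(5/3)cos x + 4cos 2x - 3sin 2x + 6cos 3x
(D + E_alpha + E_pi) f = -(2/3)cos x - (1/3)sin x - (6/25)cos 2x - (158/25)sin 2x + (1452/125)cos 3x + (1986/125)sin 3x
(-(D + E_alpha + E_pi)) f = (2/3)cos x + (1/3)sin x + (6/25)cos 2x + (158/25)sin 2x - (1452/125)cos 3x - (1986/125)sin 3x


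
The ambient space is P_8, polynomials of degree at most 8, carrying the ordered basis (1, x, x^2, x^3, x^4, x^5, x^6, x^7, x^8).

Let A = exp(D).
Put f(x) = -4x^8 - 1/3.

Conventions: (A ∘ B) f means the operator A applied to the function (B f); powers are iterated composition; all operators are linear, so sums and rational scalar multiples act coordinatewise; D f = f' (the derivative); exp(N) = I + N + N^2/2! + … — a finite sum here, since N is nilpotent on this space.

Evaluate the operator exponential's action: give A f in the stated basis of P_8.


order-1 term: -32x^7
order-2 term: -112x^6
order-3 term: -224x^5
order-4 term: -280x^4
order-5 term: -224x^3
order-6 term: -112x^2
order-7 term: -32x
order-8 term: -4
the series for exp(D) f terminates at order 8
exp(D) f = -4x^8 - 32x^7 - 112x^6 - 224x^5 - 280x^4 - 224x^3 - 112x^2 - 32x - 13/3

g(x) = -4x^8 - 32x^7 - 112x^6 - 224x^5 - 280x^4 - 224x^3 - 112x^2 - 32x - 13/3


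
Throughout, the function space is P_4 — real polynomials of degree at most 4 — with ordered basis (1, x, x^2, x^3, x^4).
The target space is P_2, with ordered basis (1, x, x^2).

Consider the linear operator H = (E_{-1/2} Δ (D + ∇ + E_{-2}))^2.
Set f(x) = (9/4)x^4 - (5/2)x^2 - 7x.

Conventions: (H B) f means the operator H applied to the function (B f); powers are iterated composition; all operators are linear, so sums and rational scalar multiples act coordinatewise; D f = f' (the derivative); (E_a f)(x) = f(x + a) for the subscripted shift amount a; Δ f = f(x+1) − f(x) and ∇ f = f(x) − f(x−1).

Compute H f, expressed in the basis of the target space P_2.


the result is g(x) = 27x^2 + 323/2

D f = 9x^3 - 5x - 7
∇ f = 9x^3 - (27/2)x^2 + 4x - 27/4
E_{-2} f = (9/4)x^4 - 18x^3 + (103/2)x^2 - 69x + 40
(D + ∇ + E_{-2}) f = (9/4)x^4 + 38x^2 - 70x + 105/4
Δ (D + ∇ + E_{-2}) f = 9x^3 + (27/2)x^2 + 85x - 119/4
E_{-1/2} Δ (D + ∇ + E_{-2}) f = 9x^3 + (313/4)x - 70
D (E_{-1/2} Δ (D + ∇ + E_{-2})) f = 27x^2 + 313/4
∇ (E_{-1/2} Δ (D + ∇ + E_{-2})) f = 27x^2 - 27x + 349/4
E_{-2} (E_{-1/2} Δ (D + ∇ + E_{-2})) f = 9x^3 - 54x^2 + (745/4)x - 597/2
(D + ∇ + E_{-2}) (E_{-1/2} Δ (D + ∇ + E_{-2})) f = 9x^3 + (637/4)x - 133
Δ (D + ∇ + E_{-2}) (E_{-1/2} Δ (D + ∇ + E_{-2})) f = 27x^2 + 27x + 673/4
E_{-1/2} Δ (D + ∇ + E_{-2}) (E_{-1/2} Δ (D + ∇ + E_{-2})) f = 27x^2 + 323/2


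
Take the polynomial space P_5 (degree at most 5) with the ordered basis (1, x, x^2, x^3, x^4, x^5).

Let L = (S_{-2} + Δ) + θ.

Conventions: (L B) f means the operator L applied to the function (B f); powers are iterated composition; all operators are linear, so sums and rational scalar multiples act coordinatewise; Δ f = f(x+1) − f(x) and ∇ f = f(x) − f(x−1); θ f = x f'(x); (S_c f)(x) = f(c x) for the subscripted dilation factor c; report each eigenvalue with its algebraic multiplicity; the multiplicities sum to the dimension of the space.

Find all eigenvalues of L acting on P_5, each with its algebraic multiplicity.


image of 1: 1
image of x: -x + 1
image of x^2: 6x^2 + 2x + 1
image of x^3: -5x^3 + 3x^2 + 3x + 1
image of x^4: 20x^4 + 4x^3 + 6x^2 + 4x + 1
image of x^5: -27x^5 + 5x^4 + 10x^3 + 10x^2 + 5x + 1
the matrix is upper triangular; its diagonal is (1, -1, 6, -5, 20, -27)
for a triangular matrix the eigenvalues are the diagonal entries, with algebraic multiplicity their repetition count

λ = -27 (multiplicity 1), λ = -5 (multiplicity 1), λ = -1 (multiplicity 1), λ = 1 (multiplicity 1), λ = 6 (multiplicity 1), λ = 20 (multiplicity 1)
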